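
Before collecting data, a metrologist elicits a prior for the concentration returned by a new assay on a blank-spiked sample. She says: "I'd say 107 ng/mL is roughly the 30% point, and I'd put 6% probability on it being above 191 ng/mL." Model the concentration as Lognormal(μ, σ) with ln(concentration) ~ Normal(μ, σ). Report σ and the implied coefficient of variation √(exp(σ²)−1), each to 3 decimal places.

If T ~ Lognormal(μ,σ) then ln T ~ Normal(μ,σ), so the p-quantile of ln T is μ + z_p·σ.
ln(107) = 4.673 and ln(191) = 5.252; z_{0.3} = -0.5244, z_{0.94} = 1.555.
σ = (5.252 − 4.673)/(1.555 − (-0.5244)) = 0.279.
μ = 4.673 − (-0.5244)·0.279 = 4.819.
CV = √(exp(σ²)−1) = √(exp(0.0777)−1) = 0.284.

σ ≈ 0.279, CV ≈ 0.284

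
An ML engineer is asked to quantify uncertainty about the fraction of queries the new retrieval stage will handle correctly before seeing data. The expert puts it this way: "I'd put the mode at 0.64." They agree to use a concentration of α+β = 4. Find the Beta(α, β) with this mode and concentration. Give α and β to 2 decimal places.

For α,β > 1 the Beta mode is (α−1)/(α+β−2). With α+β = 4, the mode is (α−1)/2.
Set (α−1)/2 = 0.64 → α = 1 + 0.64·2 = 2.28.
β = 4 − α = 1.72.

α = 2.28, β = 1.72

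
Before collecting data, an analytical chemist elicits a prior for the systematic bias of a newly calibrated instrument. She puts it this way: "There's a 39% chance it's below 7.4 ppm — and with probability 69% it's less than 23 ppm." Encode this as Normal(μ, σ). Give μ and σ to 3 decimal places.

The p-quantile of Normal(μ,σ) is μ + z_p·σ, with z_{0.39} = -0.2793 and z_{0.69} = 0.4959.
Eliminate σ: μ = (z₂·x₁ − z₁·x₂)/(z₂ − z₁) = (0.4959·7.4 − (-0.2793)·23)/0.7752 = 13.021.
Then σ = (x₂ − x₁)/(z₂ − z₁) = (23 − 7.4)/0.7752 = 20.125.

μ = 13.021, σ = 20.125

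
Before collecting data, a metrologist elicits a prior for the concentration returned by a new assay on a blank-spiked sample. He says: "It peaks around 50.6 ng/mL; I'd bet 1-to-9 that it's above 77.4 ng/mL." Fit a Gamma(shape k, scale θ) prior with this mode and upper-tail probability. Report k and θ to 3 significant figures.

Gamma(k,θ) with k>1 has mode (k−1)θ, so θ = 50.6/(k−1).
Need P(X < 77.4) = 0.9 with θ tied to k this way. Start at k = 2, θ = 50.6: P(X<77.4) ≈ 0.452.
Too low — raise k to concentrate. Iterating converges to k ≈ 11.3.
Then θ = 50.6/(11.3−1) ≈ 4.9.

k ≈ 11.3, θ ≈ 4.9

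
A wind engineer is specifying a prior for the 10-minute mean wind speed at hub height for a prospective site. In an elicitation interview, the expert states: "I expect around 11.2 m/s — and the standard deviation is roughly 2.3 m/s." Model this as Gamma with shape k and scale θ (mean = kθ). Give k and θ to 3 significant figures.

k ≈ 23.7, θ ≈ 0.472

For Gamma(k, scale θ): mean = kθ, variance = kθ², so CV = 1/√k.
CV = SD/mean = 2.3/11.2 = 0.2054, hence k = 1/CV² = 23.7.
Then θ = mean/k = 11.2/23.7 = 0.472.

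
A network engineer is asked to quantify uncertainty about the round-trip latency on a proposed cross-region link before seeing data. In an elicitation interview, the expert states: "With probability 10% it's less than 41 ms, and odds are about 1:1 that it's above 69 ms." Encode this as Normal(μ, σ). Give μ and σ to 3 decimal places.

μ = 69.000, σ = 21.849

For Normal(μ,σ), the p-quantile is μ + z_p·σ. Here z_{0.1} = -1.282, z_{0.5} = 0.
So 41 = μ − 1.282σ and 69 = μ + 0σ.
Subtracting: σ = (69 − 41)/(0 − (-1.282)) = 21.849.
Then μ = 41 − (-1.282)·21.849 = 69.000.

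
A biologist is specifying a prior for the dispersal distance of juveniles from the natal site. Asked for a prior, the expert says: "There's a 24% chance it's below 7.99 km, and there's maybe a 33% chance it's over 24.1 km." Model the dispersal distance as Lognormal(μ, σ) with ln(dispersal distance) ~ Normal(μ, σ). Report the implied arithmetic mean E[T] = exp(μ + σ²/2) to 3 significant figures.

E[T] ≈ 25.1 km

If T ~ Lognormal(μ,σ) then ln T ~ Normal(μ,σ), so the p-quantile of ln T is μ + z_p·σ.
ln(7.99) = 2.078 and ln(24.1) = 3.182; z_{0.24} = -0.7063, z_{0.67} = 0.4399.
σ = (3.182 − 2.078)/(0.4399 − (-0.7063)) = 0.963.
μ = 2.078 − (-0.7063)·0.963 = 2.758.
E[T] = exp(μ + σ²/2) = exp(2.758 + 0.4639) = 25.1 km.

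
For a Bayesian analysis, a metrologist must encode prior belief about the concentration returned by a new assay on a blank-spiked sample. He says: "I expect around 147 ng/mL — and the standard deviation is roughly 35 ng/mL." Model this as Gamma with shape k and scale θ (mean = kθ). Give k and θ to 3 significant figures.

k ≈ 17.6, θ ≈ 8.33

For Gamma(k, scale θ): mean = kθ, variance = kθ², so CV = 1/√k.
CV = SD/mean = 35/147 = 0.2381, hence k = 1/CV² = 17.6.
Then θ = mean/k = 147/17.6 = 8.33.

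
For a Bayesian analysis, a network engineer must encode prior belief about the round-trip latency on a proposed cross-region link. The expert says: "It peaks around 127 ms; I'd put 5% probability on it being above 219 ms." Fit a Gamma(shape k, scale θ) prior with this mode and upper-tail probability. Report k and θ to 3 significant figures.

Gamma(k,θ) with k>1 has mode (k−1)θ, so θ = 127/(k−1).
Need P(X < 219) = 0.95 with θ tied to k this way. Start at k = 2, θ = 127: P(X<219) ≈ 0.514.
Too low — raise k to concentrate. Iterating converges to k ≈ 10.4.
Then θ = 127/(10.4−1) ≈ 13.5.

k ≈ 10.4, θ ≈ 13.5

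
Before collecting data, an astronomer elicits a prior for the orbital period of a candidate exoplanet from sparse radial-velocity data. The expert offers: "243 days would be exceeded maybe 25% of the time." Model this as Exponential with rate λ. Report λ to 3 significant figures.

λ ≈ 0.0057

P(T > 243.0) = e^(−λ·243.0) = 0.25, so λ = −ln(0.25)/243.0 = 0.0057.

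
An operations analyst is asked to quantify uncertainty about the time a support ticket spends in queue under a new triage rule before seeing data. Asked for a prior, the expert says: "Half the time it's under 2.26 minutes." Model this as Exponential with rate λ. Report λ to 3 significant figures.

λ ≈ 0.307

Exponential median = ln 2 / λ, so λ = ln 2 / 2.26 = 0.307.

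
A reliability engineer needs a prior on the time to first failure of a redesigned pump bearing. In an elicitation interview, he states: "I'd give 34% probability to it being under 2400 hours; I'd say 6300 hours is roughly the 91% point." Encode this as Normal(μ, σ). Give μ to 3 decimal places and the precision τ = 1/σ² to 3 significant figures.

For Normal(μ,σ), the p-quantile is μ + z_p·σ. Here z_{0.34} = -0.4125, z_{0.91} = 1.341.
So 2400 = μ − 0.4125σ and 6300 = μ + 1.341σ.
Subtracting: σ = (6300 − 2400)/(1.341 − (-0.4125)) = 2224.481.
Then μ = 2400 − (-0.4125)·2224.481 = 3317.516.
Precision τ = 1/σ² = 1/2224² = 2.02e-07.

μ = 3317.516, τ = 2.02e-07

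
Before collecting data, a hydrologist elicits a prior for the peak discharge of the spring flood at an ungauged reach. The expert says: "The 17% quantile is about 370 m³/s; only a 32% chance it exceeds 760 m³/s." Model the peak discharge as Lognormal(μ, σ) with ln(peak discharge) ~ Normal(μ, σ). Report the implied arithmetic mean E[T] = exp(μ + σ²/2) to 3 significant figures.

E[T] ≈ 682 m³/s

If T ~ Lognormal(μ,σ) then ln T ~ Normal(μ,σ), so the p-quantile of ln T is μ + z_p·σ.
ln(370) = 5.914 and ln(760) = 6.633; z_{0.17} = -0.9542, z_{0.68} = 0.4677.
σ = (6.633 − 5.914)/(0.4677 − (-0.9542)) = 0.506.
μ = 5.914 − (-0.9542)·0.506 = 6.397.
E[T] = exp(μ + σ²/2) = exp(6.397 + 0.1281) = 682 m³/s.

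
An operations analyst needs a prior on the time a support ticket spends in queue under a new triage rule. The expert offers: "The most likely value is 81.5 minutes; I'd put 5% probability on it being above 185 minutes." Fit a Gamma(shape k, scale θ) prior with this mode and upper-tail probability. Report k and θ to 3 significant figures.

k ≈ 5.08, θ ≈ 20

Gamma(k,θ) with k>1 has mode (k−1)θ, so θ = 81.5/(k−1).
Need P(X < 185) = 0.95 with θ tied to k this way. Start at k = 2, θ = 81.5: P(X<185) ≈ 0.662.
Too low — raise k to concentrate. Iterating converges to k ≈ 5.08.
Then θ = 81.5/(5.08−1) ≈ 20.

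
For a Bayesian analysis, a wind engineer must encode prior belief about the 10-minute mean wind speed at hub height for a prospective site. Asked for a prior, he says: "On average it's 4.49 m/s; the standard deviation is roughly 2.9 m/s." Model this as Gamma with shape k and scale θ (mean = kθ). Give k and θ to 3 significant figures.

For Gamma(k, scale θ): mean = kθ, variance = kθ², so CV = 1/√k.
CV = SD/mean = 2.9/4.49 = 0.6459, hence k = 1/CV² = 2.4.
Then θ = mean/k = 4.49/2.4 = 1.87.

k ≈ 2.4, θ ≈ 1.87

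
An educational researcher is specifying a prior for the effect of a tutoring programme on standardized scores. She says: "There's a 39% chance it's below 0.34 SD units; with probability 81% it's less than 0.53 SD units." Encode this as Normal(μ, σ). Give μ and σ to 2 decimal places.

μ = 0.39, σ = 0.16

For Normal(μ,σ), the p-quantile is μ + z_p·σ. Here z_{0.39} = -0.2793, z_{0.81} = 0.8779.
So 0.34 = μ − 0.2793σ and 0.53 = μ + 0.8779σ.
Subtracting: σ = (0.53 − 0.34)/(0.8779 − (-0.2793)) = 0.16.
Then μ = 0.34 − (-0.2793)·0.16 = 0.39.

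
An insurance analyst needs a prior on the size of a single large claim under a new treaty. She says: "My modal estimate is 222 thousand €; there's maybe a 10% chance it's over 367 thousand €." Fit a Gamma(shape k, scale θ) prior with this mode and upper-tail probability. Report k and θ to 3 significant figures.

Gamma(k,θ) with k>1 has mode (k−1)θ, so θ = 222/(k−1).
Need P(X < 367) = 0.9 with θ tied to k this way. Start at k = 2, θ = 222: P(X<367) ≈ 0.492.
Too low — raise k to concentrate. Iterating converges to k ≈ 8.47.
Then θ = 222/(8.47−1) ≈ 29.7.

k ≈ 8.47, θ ≈ 29.7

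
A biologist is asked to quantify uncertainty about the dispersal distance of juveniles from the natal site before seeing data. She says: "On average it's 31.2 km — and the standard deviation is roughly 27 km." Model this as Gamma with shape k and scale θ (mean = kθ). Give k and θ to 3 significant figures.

k ≈ 1.34, θ ≈ 23.4

For Gamma(k, scale θ): mean = kθ, variance = kθ², so CV = 1/√k.
CV = SD/mean = 27/31.2 = 0.8654, hence k = 1/CV² = 1.34.
Then θ = mean/k = 31.2/1.34 = 23.4.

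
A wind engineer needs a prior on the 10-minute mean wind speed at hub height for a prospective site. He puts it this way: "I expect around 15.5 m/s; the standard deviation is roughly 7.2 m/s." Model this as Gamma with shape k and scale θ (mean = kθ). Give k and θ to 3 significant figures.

For Gamma(k, scale θ): mean = kθ, variance = kθ², so CV = 1/√k.
CV = SD/mean = 7.2/15.5 = 0.4645, hence k = 1/CV² = 4.63.
Then θ = mean/k = 15.5/4.63 = 3.34.

k ≈ 4.63, θ ≈ 3.34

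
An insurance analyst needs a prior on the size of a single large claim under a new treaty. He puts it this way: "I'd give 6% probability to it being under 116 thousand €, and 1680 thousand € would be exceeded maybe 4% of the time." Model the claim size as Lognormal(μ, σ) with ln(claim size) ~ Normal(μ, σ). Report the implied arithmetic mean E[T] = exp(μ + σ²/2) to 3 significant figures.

E[T] ≈ 566 thousand €

If T ~ Lognormal(μ,σ) then ln T ~ Normal(μ,σ), so the p-quantile of ln T is μ + z_p·σ.
ln(116) = 4.754 and ln(1680) = 7.427; z_{0.06} = -1.555, z_{0.96} = 1.751.
σ = (7.427 − 4.754)/(1.751 − (-1.555)) = 0.809.
μ = 4.754 − (-1.555)·0.809 = 6.011.
E[T] = exp(μ + σ²/2) = exp(6.011 + 0.3270) = 566 thousand €.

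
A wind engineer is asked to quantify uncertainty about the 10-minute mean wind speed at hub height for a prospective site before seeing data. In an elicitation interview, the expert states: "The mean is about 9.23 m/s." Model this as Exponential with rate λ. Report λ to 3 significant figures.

Exponential mean = 1/λ, so λ = 1/9.23 = 0.108.

λ ≈ 0.108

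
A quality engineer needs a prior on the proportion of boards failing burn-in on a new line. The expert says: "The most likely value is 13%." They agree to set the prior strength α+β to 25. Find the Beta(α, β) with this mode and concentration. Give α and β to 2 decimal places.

α = 3.99, β = 21.01

For α,β > 1 the Beta mode is (α−1)/(α+β−2). With α+β = 25, the mode is (α−1)/23.
Set (α−1)/23 = 0.13 → α = 1 + 0.13·23 = 3.99.
β = 25 − α = 21.01.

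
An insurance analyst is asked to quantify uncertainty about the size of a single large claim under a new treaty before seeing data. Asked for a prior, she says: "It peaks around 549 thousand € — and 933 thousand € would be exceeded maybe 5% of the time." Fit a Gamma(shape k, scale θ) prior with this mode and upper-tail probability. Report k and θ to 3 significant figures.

Gamma(k,θ) with k>1 has mode (k−1)θ, so θ = 549/(k−1).
Need P(X < 933) = 0.95 with θ tied to k this way. Start at k = 2, θ = 549: P(X<933) ≈ 0.507.
Too low — raise k to concentrate. Iterating converges to k ≈ 10.9.
Then θ = 549/(10.9−1) ≈ 55.3.

k ≈ 10.9, θ ≈ 55.3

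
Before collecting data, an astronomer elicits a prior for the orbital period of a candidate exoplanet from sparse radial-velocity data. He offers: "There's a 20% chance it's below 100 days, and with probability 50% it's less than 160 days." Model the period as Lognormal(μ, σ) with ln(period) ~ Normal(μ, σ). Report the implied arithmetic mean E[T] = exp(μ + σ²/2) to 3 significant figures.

E[T] ≈ 187 days

If T ~ Lognormal(μ,σ) then ln T ~ Normal(μ,σ), so the p-quantile of ln T is μ + z_p·σ.
ln(100) = 4.605 and ln(160) = 5.075; z_{0.2} = -0.8416, z_{0.5} = 0.
σ = (5.075 − 4.605)/(0 − (-0.8416)) = 0.558.
μ = 4.605 − (-0.8416)·0.558 = 5.075.
E[T] = exp(μ + σ²/2) = exp(5.075 + 0.1559) = 187 days.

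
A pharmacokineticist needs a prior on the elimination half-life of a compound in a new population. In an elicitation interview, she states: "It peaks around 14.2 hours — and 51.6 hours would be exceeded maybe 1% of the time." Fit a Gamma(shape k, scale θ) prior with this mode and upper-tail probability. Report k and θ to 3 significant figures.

k ≈ 3.58, θ ≈ 5.51

Gamma(k,θ) with k>1 has mode (k−1)θ, so θ = 14.2/(k−1).
Need P(X < 51.6) = 0.99 with θ tied to k this way. Start at k = 2, θ = 14.2: P(X<51.6) ≈ 0.878.
Too low — raise k to concentrate. Iterating converges to k ≈ 3.58.
Then θ = 14.2/(3.58−1) ≈ 5.51.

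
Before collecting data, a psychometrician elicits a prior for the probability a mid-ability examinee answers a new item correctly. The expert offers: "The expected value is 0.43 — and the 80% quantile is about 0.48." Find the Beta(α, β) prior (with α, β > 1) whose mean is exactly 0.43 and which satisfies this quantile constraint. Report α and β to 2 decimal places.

With mean 0.43 fixed, write α = 0.43s, β = 0.57s where s = α+β.
Need P(θ < 0.48) = 0.8 under Beta(0.43s, 0.57s). Normal approximation: (q−m)/√(m(1−m)/s) ≈ z_{0.8} = 0.842, so s ≈ 0.43·0.57·(0.842)²/(0.48−0.43)² = 69.4.
At s = 69.4: P(θ<0.48) ≈ 0.801. Adjusting to match 0.8 gives s ≈ 69.02.
So α = 0.43·69.02 ≈ 29.68, β = 0.57·69.02 ≈ 39.34.

α ≈ 29.68, β ≈ 39.34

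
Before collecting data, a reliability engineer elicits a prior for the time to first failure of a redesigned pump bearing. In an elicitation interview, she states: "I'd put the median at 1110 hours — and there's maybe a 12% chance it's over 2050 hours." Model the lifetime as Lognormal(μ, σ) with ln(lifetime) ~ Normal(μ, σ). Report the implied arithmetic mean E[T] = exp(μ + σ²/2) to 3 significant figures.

If T ~ Lognormal(μ,σ) then ln T ~ Normal(μ,σ), so the p-quantile of ln T is μ + z_p·σ.
ln(1110) = 7.012 and ln(2050) = 7.626; z_{0.5} = 0, z_{0.88} = 1.175.
σ = (7.626 − 7.012)/(1.175 − (0)) = 0.522.
μ = 7.012 − (0)·0.522 = 7.012.
E[T] = exp(μ + σ²/2) = exp(7.012 + 0.1363) = 1270 hours.

E[T] ≈ 1270 hours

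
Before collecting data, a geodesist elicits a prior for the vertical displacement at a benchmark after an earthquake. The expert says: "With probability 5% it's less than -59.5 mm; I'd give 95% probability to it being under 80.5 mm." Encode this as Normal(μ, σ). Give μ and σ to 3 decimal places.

μ = 10.500, σ = 42.557

For Normal(μ,σ), the p-quantile is μ + z_p·σ. Here z_{0.05} = -1.645, z_{0.95} = 1.645.
So -59.5 = μ − 1.645σ and 80.5 = μ + 1.645σ.
Subtracting: σ = (80.5 − -59.5)/(1.645 − (-1.645)) = 42.557.
Then μ = -59.5 − (-1.645)·42.557 = 10.500.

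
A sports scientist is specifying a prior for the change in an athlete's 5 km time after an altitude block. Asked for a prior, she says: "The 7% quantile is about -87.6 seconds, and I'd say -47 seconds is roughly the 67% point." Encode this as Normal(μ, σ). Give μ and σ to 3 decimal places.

For Normal(μ,σ), the p-quantile is μ + z_p·σ. Here z_{0.07} = -1.476, z_{0.67} = 0.4399.
So -87.6 = μ − 1.476σ and -47 = μ + 0.4399σ.
Subtracting: σ = (-47 − -87.6)/(0.4399 − (-1.476)) = 21.193.
Then μ = -87.6 − (-1.476)·21.193 = -56.323.

μ = -56.323, σ = 21.193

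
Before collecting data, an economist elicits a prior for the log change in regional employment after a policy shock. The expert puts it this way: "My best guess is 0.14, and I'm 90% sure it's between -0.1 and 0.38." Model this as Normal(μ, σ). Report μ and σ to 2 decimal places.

A symmetric 90% interval runs μ ± z·σ with z = 1.645.
Half-width = 0.24, so σ = 0.24/1.645 = 0.15.
μ is the stated best guess, 0.14.

μ = 0.14, σ = 0.15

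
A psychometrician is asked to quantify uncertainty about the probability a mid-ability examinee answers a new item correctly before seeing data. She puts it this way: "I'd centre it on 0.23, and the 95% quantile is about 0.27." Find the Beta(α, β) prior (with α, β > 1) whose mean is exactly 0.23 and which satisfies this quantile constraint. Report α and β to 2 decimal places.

α ≈ 72.10, β ≈ 241.37

With mean 0.23 fixed, write α = 0.23s, β = 0.77s where s = α+β.
Need P(θ < 0.27) = 0.95 under Beta(0.23s, 0.77s). Normal approximation: (q−m)/√(m(1−m)/s) ≈ z_{0.95} = 1.64, so s ≈ 0.23·0.77·(1.64)²/(0.27−0.23)² = 299.5.
At s = 299.5: P(θ<0.27) ≈ 0.946. Adjusting to match 0.95 gives s ≈ 313.46.
So α = 0.23·313.46 ≈ 72.10, β = 0.77·313.46 ≈ 241.37.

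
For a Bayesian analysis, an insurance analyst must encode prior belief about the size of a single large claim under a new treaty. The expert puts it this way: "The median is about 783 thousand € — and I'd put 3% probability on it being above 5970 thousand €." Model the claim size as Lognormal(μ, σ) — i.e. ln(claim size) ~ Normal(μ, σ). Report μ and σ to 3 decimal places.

μ ≈ 6.663, σ ≈ 1.080

If T ~ Lognormal(μ,σ) then ln T ~ Normal(μ,σ), so the p-quantile of ln T is μ + z_p·σ.
ln(783) = 6.663 and ln(5970) = 8.695; z_{0.5} = 0, z_{0.97} = 1.881.
σ = (8.695 − 6.663)/(1.881 − (0)) = 1.080.
μ = 6.663 − (0)·1.080 = 6.663.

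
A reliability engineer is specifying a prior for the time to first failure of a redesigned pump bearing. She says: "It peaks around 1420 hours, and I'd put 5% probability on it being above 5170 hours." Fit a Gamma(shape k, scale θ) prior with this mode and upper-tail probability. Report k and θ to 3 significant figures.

Gamma(k,θ) with k>1 has mode (k−1)θ, so θ = 1420/(k−1).
Need P(X < 5170) = 0.95 with θ tied to k this way. Start at k = 2, θ = 1420: P(X<5170) ≈ 0.878.
Too low — raise k to concentrate. Iterating converges to k ≈ 2.54.
Then θ = 1420/(2.54−1) ≈ 925.

k ≈ 2.54, θ ≈ 925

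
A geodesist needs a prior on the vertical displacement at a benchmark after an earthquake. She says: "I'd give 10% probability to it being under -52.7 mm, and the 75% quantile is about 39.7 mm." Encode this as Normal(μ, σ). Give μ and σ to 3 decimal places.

The p-quantile of Normal(μ,σ) is μ + z_p·σ, with z_{0.1} = -1.282 and z_{0.75} = 0.6745.
Eliminate σ: μ = (z₂·x₁ − z₁·x₂)/(z₂ − z₁) = (0.6745·-52.7 − (-1.282)·39.7)/1.956 = 7.838.
Then σ = (x₂ − x₁)/(z₂ − z₁) = (39.7 − -52.7)/1.956 = 47.238.

μ = 7.838, σ = 47.238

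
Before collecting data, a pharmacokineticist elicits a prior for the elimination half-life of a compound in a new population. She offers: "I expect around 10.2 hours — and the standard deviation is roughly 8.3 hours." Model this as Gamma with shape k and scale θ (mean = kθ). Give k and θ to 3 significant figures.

For Gamma(k, scale θ): mean = kθ, variance = kθ², so CV = 1/√k.
CV = SD/mean = 8.3/10.2 = 0.8137, hence k = 1/CV² = 1.51.
Then θ = mean/k = 10.2/1.51 = 6.75.

k ≈ 1.51, θ ≈ 6.75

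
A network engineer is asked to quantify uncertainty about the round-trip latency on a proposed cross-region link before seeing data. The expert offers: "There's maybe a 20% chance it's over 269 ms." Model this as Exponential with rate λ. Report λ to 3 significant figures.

λ ≈ 0.00598

P(T > 269.0) = e^(−λ·269.0) = 0.2, so λ = −ln(0.2)/269.0 = 0.00598.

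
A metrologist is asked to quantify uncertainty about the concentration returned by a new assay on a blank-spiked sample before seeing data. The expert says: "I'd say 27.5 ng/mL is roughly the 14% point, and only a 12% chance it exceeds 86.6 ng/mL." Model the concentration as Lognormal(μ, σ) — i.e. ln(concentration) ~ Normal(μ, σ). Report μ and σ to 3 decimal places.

If T ~ Lognormal(μ,σ) then ln T ~ Normal(μ,σ), so the p-quantile of ln T is μ + z_p·σ.
ln(27.5) = 3.314 and ln(86.6) = 4.461; z_{0.14} = -1.08, z_{0.88} = 1.175.
σ = (4.461 − 3.314)/(1.175 − (-1.08)) = 0.509.
μ = 3.314 − (-1.08)·0.509 = 3.864.

μ ≈ 3.864, σ ≈ 0.509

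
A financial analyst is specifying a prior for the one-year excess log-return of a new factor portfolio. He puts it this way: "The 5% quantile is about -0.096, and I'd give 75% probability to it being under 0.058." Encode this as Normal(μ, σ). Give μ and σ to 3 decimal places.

The p-quantile of Normal(μ,σ) is μ + z_p·σ, with z_{0.05} = -1.645 and z_{0.75} = 0.6745.
Eliminate σ: μ = (z₂·x₁ − z₁·x₂)/(z₂ − z₁) = (0.6745·-0.096 − (-1.645)·0.058)/2.319 = 0.013.
Then σ = (x₂ − x₁)/(z₂ − z₁) = (0.058 − -0.096)/2.319 = 0.066.

μ = 0.013, σ = 0.066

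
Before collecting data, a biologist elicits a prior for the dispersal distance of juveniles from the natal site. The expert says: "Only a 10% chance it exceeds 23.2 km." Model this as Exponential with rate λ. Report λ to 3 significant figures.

P(T > 23.2) = e^(−λ·23.2) = 0.1, so λ = −ln(0.1)/23.2 = 0.0992.

λ ≈ 0.0992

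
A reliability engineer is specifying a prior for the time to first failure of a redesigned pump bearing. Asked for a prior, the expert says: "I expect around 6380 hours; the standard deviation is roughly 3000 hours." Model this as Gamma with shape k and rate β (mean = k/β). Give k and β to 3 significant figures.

For Gamma(k, rate β): mean = k/β, variance = k/β², so CV = 1/√k.
CV = SD/mean = 3000/6380 = 0.4702, hence k = 1/CV² = 4.52.
Then β = k/mean = 4.52/6380 = 0.000709.

k ≈ 4.52, β ≈ 0.000709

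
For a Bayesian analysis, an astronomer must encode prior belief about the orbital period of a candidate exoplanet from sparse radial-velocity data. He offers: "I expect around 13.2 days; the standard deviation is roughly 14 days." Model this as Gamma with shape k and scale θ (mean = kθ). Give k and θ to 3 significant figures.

For Gamma(k, scale θ): mean = kθ, variance = kθ², so CV = 1/√k.
CV = SD/mean = 14/13.2 = 1.061, hence k = 1/CV² = 0.889.
Then θ = mean/k = 13.2/0.889 = 14.8.

k ≈ 0.889, θ ≈ 14.8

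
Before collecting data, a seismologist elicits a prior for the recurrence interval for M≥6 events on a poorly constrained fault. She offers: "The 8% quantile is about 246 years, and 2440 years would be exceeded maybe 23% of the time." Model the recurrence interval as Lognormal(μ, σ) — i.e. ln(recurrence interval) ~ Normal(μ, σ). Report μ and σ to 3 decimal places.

If T ~ Lognormal(μ,σ) then ln T ~ Normal(μ,σ), so the p-quantile of ln T is μ + z_p·σ.
ln(246) = 5.505 and ln(2440) = 7.8; z_{0.08} = -1.405, z_{0.77} = 0.7388.
σ = (7.8 − 5.505)/(0.7388 − (-1.405)) = 1.070.
μ = 5.505 − (-1.405)·1.070 = 7.009.

μ ≈ 7.009, σ ≈ 1.070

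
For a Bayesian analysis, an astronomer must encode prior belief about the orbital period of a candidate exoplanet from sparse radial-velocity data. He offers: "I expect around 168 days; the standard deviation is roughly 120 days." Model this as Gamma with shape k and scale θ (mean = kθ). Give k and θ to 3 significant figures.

k ≈ 1.96, θ ≈ 85.7

For Gamma(k, scale θ): mean = kθ, variance = kθ², so CV = 1/√k.
CV = SD/mean = 120/168 = 0.7143, hence k = 1/CV² = 1.96.
Then θ = mean/k = 168/1.96 = 85.7.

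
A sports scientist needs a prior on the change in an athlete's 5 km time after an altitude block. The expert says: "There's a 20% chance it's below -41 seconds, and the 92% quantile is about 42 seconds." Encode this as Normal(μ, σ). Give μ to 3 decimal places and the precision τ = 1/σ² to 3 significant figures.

μ = -9.908, τ = 0.000733

The p-quantile of Normal(μ,σ) is μ + z_p·σ, with z_{0.2} = -0.8416 and z_{0.92} = 1.405.
Eliminate σ: μ = (z₂·x₁ − z₁·x₂)/(z₂ − z₁) = (1.405·-41 − (-0.8416)·42)/2.247 = -9.908.
Then σ = (x₂ − x₁)/(z₂ − z₁) = (42 − -41)/2.247 = 36.943.
Precision τ = 1/σ² = 1/36.94² = 0.000733.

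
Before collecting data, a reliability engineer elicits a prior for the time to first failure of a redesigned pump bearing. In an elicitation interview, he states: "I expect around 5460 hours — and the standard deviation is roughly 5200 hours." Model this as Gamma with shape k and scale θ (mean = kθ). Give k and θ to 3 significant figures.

k ≈ 1.1, θ ≈ 4950

For Gamma(k, scale θ): mean = kθ, variance = kθ², so CV = 1/√k.
CV = SD/mean = 5200/5460 = 0.9524, hence k = 1/CV² = 1.1.
Then θ = mean/k = 5460/1.1 = 4950.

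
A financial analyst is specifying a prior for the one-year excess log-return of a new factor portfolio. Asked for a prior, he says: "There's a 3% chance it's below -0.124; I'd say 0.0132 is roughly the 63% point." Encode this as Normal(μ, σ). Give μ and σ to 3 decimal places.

μ = -0.007, σ = 0.062

The p-quantile of Normal(μ,σ) is μ + z_p·σ, with z_{0.03} = -1.881 and z_{0.63} = 0.3319.
Eliminate σ: μ = (z₂·x₁ − z₁·x₂)/(z₂ − z₁) = (0.3319·-0.124 − (-1.881)·0.0132)/2.213 = -0.007.
Then σ = (x₂ − x₁)/(z₂ − z₁) = (0.0132 − -0.124)/2.213 = 0.062.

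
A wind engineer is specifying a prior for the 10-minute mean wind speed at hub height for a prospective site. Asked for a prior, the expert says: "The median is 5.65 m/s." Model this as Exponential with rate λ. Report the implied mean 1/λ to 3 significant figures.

mean ≈ 8.15 m/s

Exponential median = ln 2 / λ, so λ = ln 2 / 5.65 = 0.123.
Mean = 1/λ = 8.15 m/s.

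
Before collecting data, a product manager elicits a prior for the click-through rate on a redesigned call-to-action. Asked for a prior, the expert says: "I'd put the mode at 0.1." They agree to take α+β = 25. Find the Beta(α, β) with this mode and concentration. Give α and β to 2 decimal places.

For α,β > 1 the Beta mode is (α−1)/(α+β−2). With α+β = 25, the mode is (α−1)/23.
Set (α−1)/23 = 0.1 → α = 1 + 0.1·23 = 3.30.
β = 25 − α = 21.70.

α = 3.30, β = 21.70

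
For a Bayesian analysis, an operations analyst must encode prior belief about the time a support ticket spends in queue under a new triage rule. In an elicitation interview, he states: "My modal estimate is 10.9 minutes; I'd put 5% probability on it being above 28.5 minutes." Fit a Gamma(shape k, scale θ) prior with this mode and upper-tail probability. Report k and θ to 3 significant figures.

Gamma(k,θ) with k>1 has mode (k−1)θ, so θ = 10.9/(k−1).
Need P(X < 28.5) = 0.95 with θ tied to k this way. Start at k = 2, θ = 10.9: P(X<28.5) ≈ 0.735.
Too low — raise k to concentrate. Iterating converges to k ≈ 3.92.
Then θ = 10.9/(3.92−1) ≈ 3.73.

k ≈ 3.92, θ ≈ 3.73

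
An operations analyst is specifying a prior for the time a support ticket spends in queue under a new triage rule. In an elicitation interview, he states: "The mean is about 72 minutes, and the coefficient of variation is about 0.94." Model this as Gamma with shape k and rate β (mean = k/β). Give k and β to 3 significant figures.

For Gamma(k, rate β): mean = k/β, variance = k/β², so CV = 1/√k.
CV = 0.94, hence k = 1/CV² = 1.13.
Then β = k/mean = 1.13/72 = 0.0157.

k ≈ 1.13, β ≈ 0.0157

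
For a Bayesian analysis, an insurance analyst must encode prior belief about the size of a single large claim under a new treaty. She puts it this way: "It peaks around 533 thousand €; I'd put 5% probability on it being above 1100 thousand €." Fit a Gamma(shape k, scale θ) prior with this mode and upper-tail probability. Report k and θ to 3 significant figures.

Gamma(k,θ) with k>1 has mode (k−1)θ, so θ = 533/(k−1).
Need P(X < 1100) = 0.95 with θ tied to k this way. Start at k = 2, θ = 533: P(X<1100) ≈ 0.611.
Too low — raise k to concentrate. Iterating converges to k ≈ 6.27.
Then θ = 533/(6.27−1) ≈ 101.

k ≈ 6.27, θ ≈ 101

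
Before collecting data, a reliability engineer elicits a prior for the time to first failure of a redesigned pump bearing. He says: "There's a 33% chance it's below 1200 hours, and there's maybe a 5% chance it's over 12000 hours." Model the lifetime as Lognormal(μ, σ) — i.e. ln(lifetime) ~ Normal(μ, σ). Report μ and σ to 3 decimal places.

μ ≈ 7.576, σ ≈ 1.104

If T ~ Lognormal(μ,σ) then ln T ~ Normal(μ,σ), so the p-quantile of ln T is μ + z_p·σ.
ln(1200) = 7.09 and ln(12000) = 9.393; z_{0.33} = -0.4399, z_{0.95} = 1.645.
σ = (9.393 − 7.09)/(1.645 − (-0.4399)) = 1.104.
μ = 7.09 − (-0.4399)·1.104 = 7.576.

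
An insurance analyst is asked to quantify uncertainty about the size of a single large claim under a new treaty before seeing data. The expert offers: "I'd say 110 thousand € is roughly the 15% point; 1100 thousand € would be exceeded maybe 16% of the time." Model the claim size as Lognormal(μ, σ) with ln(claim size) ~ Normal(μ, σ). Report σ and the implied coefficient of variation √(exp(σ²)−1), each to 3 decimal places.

σ ≈ 1.134, CV ≈ 1.618

If T ~ Lognormal(μ,σ) then ln T ~ Normal(μ,σ), so the p-quantile of ln T is μ + z_p·σ.
ln(110) = 4.7 and ln(1100) = 7.003; z_{0.15} = -1.036, z_{0.84} = 0.9945.
σ = (7.003 − 4.7)/(0.9945 − (-1.036)) = 1.134.
μ = 4.7 − (-1.036)·1.134 = 5.876.
CV = √(exp(σ²)−1) = √(exp(1.2855)−1) = 1.618.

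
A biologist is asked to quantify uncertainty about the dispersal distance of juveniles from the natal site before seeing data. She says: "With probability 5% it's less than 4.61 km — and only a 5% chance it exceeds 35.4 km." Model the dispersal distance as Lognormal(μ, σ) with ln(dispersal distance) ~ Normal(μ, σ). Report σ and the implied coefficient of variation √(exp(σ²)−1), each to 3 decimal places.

If T ~ Lognormal(μ,σ) then ln T ~ Normal(μ,σ), so the p-quantile of ln T is μ + z_p·σ.
ln(4.61) = 1.528 and ln(35.4) = 3.567; z_{0.05} = -1.645, z_{0.95} = 1.645.
σ = (3.567 − 1.528)/(1.645 − (-1.645)) = 0.620.
μ = 1.528 − (-1.645)·0.620 = 2.547.
CV = √(exp(σ²)−1) = √(exp(0.3840)−1) = 0.684.

σ ≈ 0.620, CV ≈ 0.684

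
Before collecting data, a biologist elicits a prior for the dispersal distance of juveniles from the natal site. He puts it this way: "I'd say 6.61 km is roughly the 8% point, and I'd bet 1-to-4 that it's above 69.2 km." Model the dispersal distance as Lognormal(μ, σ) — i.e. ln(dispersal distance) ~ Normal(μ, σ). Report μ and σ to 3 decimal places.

μ ≈ 3.357, σ ≈ 1.045

If T ~ Lognormal(μ,σ) then ln T ~ Normal(μ,σ), so the p-quantile of ln T is μ + z_p·σ.
ln(6.61) = 1.889 and ln(69.2) = 4.237; z_{0.08} = -1.405, z_{0.8} = 0.8416.
σ = (4.237 − 1.889)/(0.8416 − (-1.405)) = 1.045.
μ = 1.889 − (-1.405)·1.045 = 3.357.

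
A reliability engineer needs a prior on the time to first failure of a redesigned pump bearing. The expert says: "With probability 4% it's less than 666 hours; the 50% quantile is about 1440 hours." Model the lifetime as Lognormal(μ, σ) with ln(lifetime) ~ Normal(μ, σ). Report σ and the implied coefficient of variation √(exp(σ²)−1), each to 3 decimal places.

σ ≈ 0.440, CV ≈ 0.463

If T ~ Lognormal(μ,σ) then ln T ~ Normal(μ,σ), so the p-quantile of ln T is μ + z_p·σ.
ln(666) = 6.501 and ln(1440) = 7.272; z_{0.04} = -1.751, z_{0.5} = 0.
σ = (7.272 − 6.501)/(0 − (-1.751)) = 0.440.
μ = 6.501 − (-1.751)·0.440 = 7.272.
CV = √(exp(σ²)−1) = √(exp(0.1940)−1) = 0.463.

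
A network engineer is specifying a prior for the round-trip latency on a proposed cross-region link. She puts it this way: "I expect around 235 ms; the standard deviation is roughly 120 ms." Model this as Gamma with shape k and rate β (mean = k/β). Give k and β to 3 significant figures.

For Gamma(k, rate β): mean = k/β, variance = k/β², so CV = 1/√k.
CV = SD/mean = 120/235 = 0.5106, hence k = 1/CV² = 3.84.
Then β = k/mean = 3.84/235 = 0.0163.

k ≈ 3.84, β ≈ 0.0163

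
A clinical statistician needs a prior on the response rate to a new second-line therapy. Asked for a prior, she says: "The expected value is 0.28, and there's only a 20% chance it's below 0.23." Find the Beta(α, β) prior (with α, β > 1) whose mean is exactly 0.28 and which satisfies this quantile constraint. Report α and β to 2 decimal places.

With mean 0.28 fixed, write α = 0.28s, β = 0.72s where s = α+β.
Need P(θ < 0.23) = 0.2 under Beta(0.28s, 0.72s). Normal approximation: (q−m)/√(m(1−m)/s) ≈ z_{0.2} = -0.842, so s ≈ 0.28·0.72·(-0.842)²/(0.23−0.28)² = 57.1.
At s = 57.1: P(θ<0.23) ≈ 0.203. Adjusting to match 0.2 gives s ≈ 58.58.
So α = 0.28·58.58 ≈ 16.40, β = 0.72·58.58 ≈ 42.18.

α ≈ 16.40, β ≈ 42.18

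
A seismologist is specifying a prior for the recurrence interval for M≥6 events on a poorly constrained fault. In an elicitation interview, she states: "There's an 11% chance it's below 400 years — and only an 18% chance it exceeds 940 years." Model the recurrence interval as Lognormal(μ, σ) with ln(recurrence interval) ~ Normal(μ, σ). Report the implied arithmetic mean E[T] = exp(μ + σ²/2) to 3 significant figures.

E[T] ≈ 706 years

If T ~ Lognormal(μ,σ) then ln T ~ Normal(μ,σ), so the p-quantile of ln T is μ + z_p·σ.
ln(400) = 5.991 and ln(940) = 6.846; z_{0.11} = -1.227, z_{0.82} = 0.9154.
σ = (6.846 − 5.991)/(0.9154 − (-1.227)) = 0.399.
μ = 5.991 − (-1.227)·0.399 = 6.481.
E[T] = exp(μ + σ²/2) = exp(6.481 + 0.0796) = 706 years.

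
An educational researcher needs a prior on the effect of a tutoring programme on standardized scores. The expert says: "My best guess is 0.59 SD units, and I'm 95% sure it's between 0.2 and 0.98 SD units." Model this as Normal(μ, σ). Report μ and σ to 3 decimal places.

A symmetric 95% interval runs μ ± z·σ with z = 1.96.
Half-width = 0.39, so σ = 0.39/1.96 = 0.199.
μ is the stated best guess, 0.590.

μ = 0.590, σ = 0.199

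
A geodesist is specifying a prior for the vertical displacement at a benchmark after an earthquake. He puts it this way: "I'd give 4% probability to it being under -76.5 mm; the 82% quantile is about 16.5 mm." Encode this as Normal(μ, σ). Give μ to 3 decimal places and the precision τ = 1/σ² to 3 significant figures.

The p-quantile of Normal(μ,σ) is μ + z_p·σ, with z_{0.04} = -1.751 and z_{0.82} = 0.9154.
Eliminate σ: μ = (z₂·x₁ − z₁·x₂)/(z₂ − z₁) = (0.9154·-76.5 − (-1.751)·16.5)/2.666 = -15.431.
Then σ = (x₂ − x₁)/(z₂ − z₁) = (16.5 − -76.5)/2.666 = 34.883.
Precision τ = 1/σ² = 1/34.88² = 0.000822.

μ = -15.431, τ = 0.000822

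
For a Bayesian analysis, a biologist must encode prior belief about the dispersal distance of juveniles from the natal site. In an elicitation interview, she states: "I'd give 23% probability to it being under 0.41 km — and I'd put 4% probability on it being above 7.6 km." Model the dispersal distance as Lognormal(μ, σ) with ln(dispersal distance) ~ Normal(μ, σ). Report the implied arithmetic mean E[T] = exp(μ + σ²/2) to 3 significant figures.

E[T] ≈ 1.94 km

If T ~ Lognormal(μ,σ) then ln T ~ Normal(μ,σ), so the p-quantile of ln T is μ + z_p·σ.
ln(0.41) = -0.8916 and ln(7.6) = 2.028; z_{0.23} = -0.7388, z_{0.96} = 1.751.
σ = (2.028 − -0.8916)/(1.751 − (-0.7388)) = 1.173.
μ = -0.8916 − (-0.7388)·1.173 = -0.025.
E[T] = exp(μ + σ²/2) = exp(-0.025 + 0.6877) = 1.94 km.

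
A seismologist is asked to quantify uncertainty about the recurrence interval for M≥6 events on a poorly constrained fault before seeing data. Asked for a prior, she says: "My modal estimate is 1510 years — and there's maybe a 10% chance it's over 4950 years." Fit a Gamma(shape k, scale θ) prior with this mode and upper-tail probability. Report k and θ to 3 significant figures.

Gamma(k,θ) with k>1 has mode (k−1)θ, so θ = 1510/(k−1).
Need P(X < 4950) = 0.9 with θ tied to k this way. Start at k = 2, θ = 1510: P(X<4950) ≈ 0.839.
Too low — raise k to concentrate. Iterating converges to k ≈ 2.34.
Then θ = 1510/(2.34−1) ≈ 1130.

k ≈ 2.34, θ ≈ 1130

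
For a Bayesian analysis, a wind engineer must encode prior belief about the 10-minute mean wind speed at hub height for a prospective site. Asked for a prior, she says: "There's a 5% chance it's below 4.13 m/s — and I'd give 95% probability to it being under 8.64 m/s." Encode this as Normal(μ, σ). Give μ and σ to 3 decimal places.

μ = 6.385, σ = 1.371

For Normal(μ,σ), the p-quantile is μ + z_p·σ. Here z_{0.05} = -1.645, z_{0.95} = 1.645.
So 4.13 = μ − 1.645σ and 8.64 = μ + 1.645σ.
Subtracting: σ = (8.64 − 4.13)/(1.645 − (-1.645)) = 1.371.
Then μ = 4.13 − (-1.645)·1.371 = 6.385.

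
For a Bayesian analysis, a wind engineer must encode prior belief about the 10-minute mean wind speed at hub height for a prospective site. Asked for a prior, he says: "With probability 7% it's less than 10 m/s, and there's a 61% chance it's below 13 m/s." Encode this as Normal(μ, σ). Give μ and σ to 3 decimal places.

μ = 12.523, σ = 1.709

For Normal(μ,σ), the p-quantile is μ + z_p·σ. Here z_{0.07} = -1.476, z_{0.61} = 0.2793.
So 10 = μ − 1.476σ and 13 = μ + 0.2793σ.
Subtracting: σ = (13 − 10)/(0.2793 − (-1.476)) = 1.709.
Then μ = 10 − (-1.476)·1.709 = 12.523.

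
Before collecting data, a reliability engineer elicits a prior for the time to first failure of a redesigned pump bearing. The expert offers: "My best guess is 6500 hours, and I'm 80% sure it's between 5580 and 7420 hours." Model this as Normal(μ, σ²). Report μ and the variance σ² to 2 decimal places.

μ = 6500.00, σ² = 515351.43

A symmetric 80% interval runs μ ± z·σ with z = 1.282.
Half-width = 920, so σ = 920/1.282 = 717.880 and σ² = 515351.43.
μ is the stated best guess, 6500.00.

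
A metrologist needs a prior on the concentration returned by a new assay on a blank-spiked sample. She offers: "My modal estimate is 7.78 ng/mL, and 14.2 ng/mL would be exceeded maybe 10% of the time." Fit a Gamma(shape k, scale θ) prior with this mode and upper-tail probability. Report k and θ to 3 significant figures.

k ≈ 6.27, θ ≈ 1.48

Gamma(k,θ) with k>1 has mode (k−1)θ, so θ = 7.78/(k−1).
Need P(X < 14.2) = 0.9 with θ tied to k this way. Start at k = 2, θ = 7.78: P(X<14.2) ≈ 0.545.
Too low — raise k to concentrate. Iterating converges to k ≈ 6.27.
Then θ = 7.78/(6.27−1) ≈ 1.48.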